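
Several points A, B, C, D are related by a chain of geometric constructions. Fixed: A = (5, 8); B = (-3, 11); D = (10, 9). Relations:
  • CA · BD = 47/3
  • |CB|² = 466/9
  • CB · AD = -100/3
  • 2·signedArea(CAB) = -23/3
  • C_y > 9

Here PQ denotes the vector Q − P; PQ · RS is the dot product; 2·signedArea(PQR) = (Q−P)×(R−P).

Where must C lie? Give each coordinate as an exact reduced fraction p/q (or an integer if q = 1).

C = (4, 28/3)

1. C_x = 4  [2·signedArea(CAB) = -23/3 ∩ CB · AD = -100/3]
2. C_y = 28/3  [2·signedArea(CAB) = -23/3 ∩ CB · AD = -100/3]
   → C = (4, 28/3)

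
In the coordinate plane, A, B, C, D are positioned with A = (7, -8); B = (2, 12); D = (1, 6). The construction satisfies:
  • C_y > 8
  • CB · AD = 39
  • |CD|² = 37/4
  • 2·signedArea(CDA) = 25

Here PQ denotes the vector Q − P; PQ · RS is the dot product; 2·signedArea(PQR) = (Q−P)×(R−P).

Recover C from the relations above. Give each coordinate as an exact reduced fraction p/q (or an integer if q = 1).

1. C_x = 3/2  [2·signedArea(CDA) = 25 ∩ CB · AD = 39]
2. C_y = 9  [2·signedArea(CDA) = 25 ∩ CB · AD = 39]
   → C = (3/2, 9)

C = (3/2, 9)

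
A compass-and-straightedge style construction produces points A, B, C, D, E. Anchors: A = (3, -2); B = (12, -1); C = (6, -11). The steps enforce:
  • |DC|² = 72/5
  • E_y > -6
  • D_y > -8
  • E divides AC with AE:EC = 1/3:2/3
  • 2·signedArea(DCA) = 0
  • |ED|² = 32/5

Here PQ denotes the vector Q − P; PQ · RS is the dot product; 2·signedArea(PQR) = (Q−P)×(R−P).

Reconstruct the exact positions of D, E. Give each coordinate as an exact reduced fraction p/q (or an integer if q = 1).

D = (24/5, -37/5)
E = (4, -5)

1. D_x = 24/5  [line -9·x + -3·y + 21 = 0 ∩ |DC|² = 72/5]
2. D_y = -37/5  [line -9·x + -3·y + 21 = 0 ∩ |DC|² = 72/5]
   → D = (24/5, -37/5)
3. E_x = 4  [E divides AC with AE:EC = 1/3:2/3]
4. E_y = -5  [E divides AC with AE:EC = 1/3:2/3]
   → E = (4, -5)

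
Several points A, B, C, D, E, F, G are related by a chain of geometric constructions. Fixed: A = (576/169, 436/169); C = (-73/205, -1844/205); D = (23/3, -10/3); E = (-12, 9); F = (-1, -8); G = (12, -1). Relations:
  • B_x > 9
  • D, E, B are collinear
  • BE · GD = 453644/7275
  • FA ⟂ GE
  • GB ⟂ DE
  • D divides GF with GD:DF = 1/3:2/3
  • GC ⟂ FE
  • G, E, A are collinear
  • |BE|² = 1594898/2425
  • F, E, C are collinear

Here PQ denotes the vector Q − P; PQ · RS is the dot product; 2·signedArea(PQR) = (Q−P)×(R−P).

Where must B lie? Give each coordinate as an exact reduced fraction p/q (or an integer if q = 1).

1. B_x = 23587/2425  [D, E, B are collinear ∩ GB ⟂ DE]
2. B_y = -11216/2425  [D, E, B are collinear ∩ GB ⟂ DE]
   → B = (23587/2425, -11216/2425)

B = (23587/2425, -11216/2425)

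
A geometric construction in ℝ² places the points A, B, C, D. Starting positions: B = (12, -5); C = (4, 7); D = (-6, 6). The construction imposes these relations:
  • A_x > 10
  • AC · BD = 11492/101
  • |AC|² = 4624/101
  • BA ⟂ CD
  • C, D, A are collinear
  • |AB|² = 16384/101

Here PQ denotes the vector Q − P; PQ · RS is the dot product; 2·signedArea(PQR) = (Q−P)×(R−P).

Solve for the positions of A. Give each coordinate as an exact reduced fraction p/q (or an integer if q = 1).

A = (1084/101, 775/101)

1. A_x = 1084/101  [C, D, A are collinear ∩ BA ⟂ CD]
2. A_y = 775/101  [C, D, A are collinear ∩ BA ⟂ CD]
   → A = (1084/101, 775/101)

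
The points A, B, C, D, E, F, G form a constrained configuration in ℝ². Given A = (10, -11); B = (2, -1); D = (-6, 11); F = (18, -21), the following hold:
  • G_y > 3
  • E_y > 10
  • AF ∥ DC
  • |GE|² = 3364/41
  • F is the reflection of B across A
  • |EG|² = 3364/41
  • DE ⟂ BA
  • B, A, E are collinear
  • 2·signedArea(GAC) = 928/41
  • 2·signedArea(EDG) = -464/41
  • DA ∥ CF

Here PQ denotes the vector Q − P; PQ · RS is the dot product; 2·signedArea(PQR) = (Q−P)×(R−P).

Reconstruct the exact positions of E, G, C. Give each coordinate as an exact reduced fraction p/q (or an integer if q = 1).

C = (2, 1)
E = (-286/41, 419/41)
G = (-54/41, 129/41)

1. E_x = -286/41  [B, A, E are collinear ∩ DE ⟂ BA]
2. E_y = 419/41  [B, A, E are collinear ∩ DE ⟂ BA]
   → E = (-286/41, 419/41)
3. G_x = -54/41  [line -32/41·x + 40/41·y + -168/41 = 0 ∩ |GE|² = 3364/41]
4. G_y = 129/41  [line -32/41·x + 40/41·y + -168/41 = 0 ∩ |GE|² = 3364/41]
   → G = (-54/41, 129/41)
5. C_x = 2  [2·signedArea(GAC) = 928/41 ∩ DA ∥ CF]
6. C_y = 1  [2·signedArea(GAC) = 928/41 ∩ DA ∥ CF]
   → C = (2, 1)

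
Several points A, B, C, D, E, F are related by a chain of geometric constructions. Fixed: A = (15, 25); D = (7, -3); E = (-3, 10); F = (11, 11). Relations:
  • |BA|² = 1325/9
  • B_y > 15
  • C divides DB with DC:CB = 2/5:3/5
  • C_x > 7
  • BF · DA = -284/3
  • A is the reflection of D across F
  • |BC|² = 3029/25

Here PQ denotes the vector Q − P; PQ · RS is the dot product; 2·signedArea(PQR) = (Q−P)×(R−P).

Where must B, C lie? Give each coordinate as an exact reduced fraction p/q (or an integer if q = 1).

B = (23/3, 46/3)
C = (109/15, 13/3)

1. B_x = 23/3  [line -8·x + -28·y + 1472/3 = 0 ∩ |BA|² = 1325/9]
2. B_y = 46/3  [line -8·x + -28·y + 1472/3 = 0 ∩ |BA|² = 1325/9]
   → B = (23/3, 46/3)
3. C_x = 109/15  [C divides DB with DC:CB = 2/5:3/5]
4. C_y = 13/3  [C divides DB with DC:CB = 2/5:3/5]
   → C = (109/15, 13/3)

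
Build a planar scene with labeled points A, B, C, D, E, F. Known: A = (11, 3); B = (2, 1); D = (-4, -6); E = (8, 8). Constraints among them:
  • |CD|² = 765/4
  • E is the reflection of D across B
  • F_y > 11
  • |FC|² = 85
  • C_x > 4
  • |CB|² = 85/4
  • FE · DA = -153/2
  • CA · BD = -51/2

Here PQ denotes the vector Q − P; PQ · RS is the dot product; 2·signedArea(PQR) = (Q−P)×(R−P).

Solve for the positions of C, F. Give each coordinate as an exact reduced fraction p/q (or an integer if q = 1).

1. C_x = 5  [line 6·x + 7·y + -123/2 = 0 ∩ |CD|² = 765/4]
2. C_y = 9/2  [line 6·x + 7·y + -123/2 = 0 ∩ |CD|² = 765/4]
   → C = (5, 9/2)
3. F_x = 11  [line -15·x + -9·y + 537/2 = 0 ∩ |FC|² = 85]
4. F_y = 23/2  [line -15·x + -9·y + 537/2 = 0 ∩ |FC|² = 85]
   → F = (11, 23/2)

C = (5, 9/2)
F = (11, 23/2)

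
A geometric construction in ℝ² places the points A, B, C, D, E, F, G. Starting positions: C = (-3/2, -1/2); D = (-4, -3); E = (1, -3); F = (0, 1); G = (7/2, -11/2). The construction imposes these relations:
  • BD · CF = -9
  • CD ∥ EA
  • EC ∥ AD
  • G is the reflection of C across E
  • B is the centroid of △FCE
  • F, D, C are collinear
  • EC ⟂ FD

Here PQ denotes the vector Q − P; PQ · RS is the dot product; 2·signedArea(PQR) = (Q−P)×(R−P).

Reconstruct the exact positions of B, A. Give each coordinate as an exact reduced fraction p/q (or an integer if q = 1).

1. B_x = -1/6  [B is the centroid of △FCE]
2. B_y = -5/6  [B is the centroid of △FCE]
   → B = (-1/6, -5/6)
3. A_x = -3/2  [EC ∥ AD ∩ CD ∥ EA]
4. A_y = -11/2  [EC ∥ AD ∩ CD ∥ EA]
   → A = (-3/2, -11/2)

A = (-3/2, -11/2)
B = (-1/6, -5/6)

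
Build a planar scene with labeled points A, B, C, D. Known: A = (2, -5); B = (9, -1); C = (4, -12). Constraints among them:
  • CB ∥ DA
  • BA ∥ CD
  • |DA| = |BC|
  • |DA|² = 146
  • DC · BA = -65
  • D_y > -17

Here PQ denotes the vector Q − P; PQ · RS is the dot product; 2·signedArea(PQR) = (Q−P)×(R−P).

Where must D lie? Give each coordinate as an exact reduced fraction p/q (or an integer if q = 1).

D = (-3, -16)

1. D_x = -3  [CB ∥ DA ∩ BA ∥ CD]
2. D_y = -16  [CB ∥ DA ∩ BA ∥ CD]
   → D = (-3, -16)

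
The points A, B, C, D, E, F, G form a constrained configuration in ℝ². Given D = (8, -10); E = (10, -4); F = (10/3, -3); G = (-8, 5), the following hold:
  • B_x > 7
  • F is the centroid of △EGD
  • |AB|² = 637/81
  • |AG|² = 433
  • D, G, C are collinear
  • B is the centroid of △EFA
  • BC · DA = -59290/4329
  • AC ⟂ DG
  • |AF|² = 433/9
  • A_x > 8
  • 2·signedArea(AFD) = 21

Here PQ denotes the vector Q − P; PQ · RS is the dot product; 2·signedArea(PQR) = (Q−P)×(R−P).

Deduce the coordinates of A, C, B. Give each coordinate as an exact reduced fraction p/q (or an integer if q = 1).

1. A_x = 9  [line 7·x + 14/3·y + -91/3 = 0 ∩ |AF|² = 433/9]
2. A_y = -7  [line 7·x + 14/3·y + -91/3 = 0 ∩ |AF|² = 433/9]
   → A = (9, -7)
3. C_x = 3384/481  [D, G, C are collinear ∩ AC ⟂ DG]
4. C_y = -4375/481  [D, G, C are collinear ∩ AC ⟂ DG]
   → C = (3384/481, -4375/481)
5. B_x = 67/9  [B is the centroid of △EFA]
6. B_y = -14/3  [B is the centroid of △EFA]
   → B = (67/9, -14/3)

A = (9, -7)
B = (67/9, -14/3)
C = (3384/481, -4375/481)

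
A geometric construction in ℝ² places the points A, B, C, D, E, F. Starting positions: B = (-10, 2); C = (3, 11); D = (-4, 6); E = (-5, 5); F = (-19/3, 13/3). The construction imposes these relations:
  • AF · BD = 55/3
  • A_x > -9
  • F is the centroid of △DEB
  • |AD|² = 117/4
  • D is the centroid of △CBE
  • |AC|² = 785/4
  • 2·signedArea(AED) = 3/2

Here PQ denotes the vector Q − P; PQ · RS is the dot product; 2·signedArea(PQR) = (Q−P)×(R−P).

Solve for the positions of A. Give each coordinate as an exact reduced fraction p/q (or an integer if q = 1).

A = (-17/2, 3)

1. A_x = -17/2  [AF · BD = 55/3 ∩ 2·signedArea(AED) = 3/2]
2. A_y = 3  [AF · BD = 55/3 ∩ 2·signedArea(AED) = 3/2]
   → A = (-17/2, 3)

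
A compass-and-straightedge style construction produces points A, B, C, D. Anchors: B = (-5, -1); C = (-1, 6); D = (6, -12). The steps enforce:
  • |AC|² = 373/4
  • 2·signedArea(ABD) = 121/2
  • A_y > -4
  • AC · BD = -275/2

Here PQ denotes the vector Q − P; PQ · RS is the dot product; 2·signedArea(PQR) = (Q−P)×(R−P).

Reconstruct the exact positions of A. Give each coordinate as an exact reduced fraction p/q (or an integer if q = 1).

1. A_x = 5/2  [AC · BD = -275/2 ∩ 2·signedArea(ABD) = 121/2]
2. A_y = -3  [AC · BD = -275/2 ∩ 2·signedArea(ABD) = 121/2]
   → A = (5/2, -3)

A = (5/2, -3)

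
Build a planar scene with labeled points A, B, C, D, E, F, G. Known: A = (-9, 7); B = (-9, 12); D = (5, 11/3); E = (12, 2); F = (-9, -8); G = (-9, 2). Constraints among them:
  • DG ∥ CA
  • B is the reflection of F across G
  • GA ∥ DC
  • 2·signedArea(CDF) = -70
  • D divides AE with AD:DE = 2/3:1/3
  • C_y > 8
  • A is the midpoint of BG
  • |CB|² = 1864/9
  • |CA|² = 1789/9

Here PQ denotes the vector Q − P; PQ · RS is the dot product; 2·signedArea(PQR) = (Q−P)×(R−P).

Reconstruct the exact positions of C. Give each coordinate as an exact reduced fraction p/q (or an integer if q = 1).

C = (5, 26/3)

1. C_x = 5  [DG ∥ CA ∩ GA ∥ DC]
2. C_y = 26/3  [DG ∥ CA ∩ GA ∥ DC]
   → C = (5, 26/3)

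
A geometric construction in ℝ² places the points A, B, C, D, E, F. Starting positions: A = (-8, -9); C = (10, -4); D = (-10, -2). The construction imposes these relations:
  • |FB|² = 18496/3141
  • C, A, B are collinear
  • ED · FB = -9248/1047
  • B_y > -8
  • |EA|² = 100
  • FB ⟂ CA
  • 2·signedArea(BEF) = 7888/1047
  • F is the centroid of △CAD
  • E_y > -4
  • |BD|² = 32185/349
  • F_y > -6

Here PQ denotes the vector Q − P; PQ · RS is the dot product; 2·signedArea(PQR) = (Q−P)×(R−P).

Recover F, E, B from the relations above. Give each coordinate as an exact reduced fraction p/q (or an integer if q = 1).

1. F_x = -8/3  [F is the centroid of △CAD]
2. F_y = -5  [F is the centroid of △CAD]
   → F = (-8/3, -5)
3. B_x = -704/349  [C, A, B are collinear ∩ FB ⟂ CA]
4. B_y = -2561/349  [C, A, B are collinear ∩ FB ⟂ CA]
   → B = (-704/349, -2561/349)
5. E_x = 0  [ED · FB = -9248/1047 ∩ 2·signedArea(BEF) = 7888/1047]
6. E_y = -3  [ED · FB = -9248/1047 ∩ 2·signedArea(BEF) = 7888/1047]
   → E = (0, -3)

B = (-704/349, -2561/349)
E = (0, -3)
F = (-8/3, -5)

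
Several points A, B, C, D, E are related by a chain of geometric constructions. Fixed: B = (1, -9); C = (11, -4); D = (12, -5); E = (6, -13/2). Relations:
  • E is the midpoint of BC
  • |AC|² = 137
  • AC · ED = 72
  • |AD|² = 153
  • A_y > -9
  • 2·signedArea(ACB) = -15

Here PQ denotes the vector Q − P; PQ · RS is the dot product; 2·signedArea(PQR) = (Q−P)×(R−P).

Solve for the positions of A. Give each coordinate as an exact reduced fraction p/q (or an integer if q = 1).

1. A_x = 0  [2·signedArea(ACB) = -15 ∩ AC · ED = 72]
2. A_y = -8  [2·signedArea(ACB) = -15 ∩ AC · ED = 72]
   → A = (0, -8)

A = (0, -8)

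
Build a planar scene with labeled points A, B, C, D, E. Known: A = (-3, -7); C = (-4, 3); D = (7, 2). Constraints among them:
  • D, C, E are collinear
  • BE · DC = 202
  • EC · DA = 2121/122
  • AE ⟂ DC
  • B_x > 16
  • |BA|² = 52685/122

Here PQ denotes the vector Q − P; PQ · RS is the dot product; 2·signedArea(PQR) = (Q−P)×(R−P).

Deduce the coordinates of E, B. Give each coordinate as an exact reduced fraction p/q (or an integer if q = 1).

B = (1965/122, 143/122)
E = (-257/122, 345/122)

1. E_x = -257/122  [D, C, E are collinear ∩ AE ⟂ DC]
2. E_y = 345/122  [D, C, E are collinear ∩ AE ⟂ DC]
   → E = (-257/122, 345/122)
3. B_x = 1965/122  [line 11·x + -1·y + -176 = 0 ∩ |BA|² = 52685/122]
4. B_y = 143/122  [line 11·x + -1·y + -176 = 0 ∩ |BA|² = 52685/122]
   → B = (1965/122, 143/122)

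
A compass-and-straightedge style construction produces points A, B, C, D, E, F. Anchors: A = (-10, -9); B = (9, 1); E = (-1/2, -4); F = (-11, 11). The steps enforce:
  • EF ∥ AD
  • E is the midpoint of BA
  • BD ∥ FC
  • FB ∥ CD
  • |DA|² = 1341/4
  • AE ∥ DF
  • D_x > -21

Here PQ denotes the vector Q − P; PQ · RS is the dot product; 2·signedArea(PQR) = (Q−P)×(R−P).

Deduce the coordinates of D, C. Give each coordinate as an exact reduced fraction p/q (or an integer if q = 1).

1. D_x = -41/2  [AE ∥ DF ∩ EF ∥ AD]
2. D_y = 6  [AE ∥ DF ∩ EF ∥ AD]
   → D = (-41/2, 6)
3. C_x = -81/2  [FB ∥ CD ∩ BD ∥ FC]
4. C_y = 16  [FB ∥ CD ∩ BD ∥ FC]
   → C = (-81/2, 16)

C = (-81/2, 16)
D = (-41/2, 6)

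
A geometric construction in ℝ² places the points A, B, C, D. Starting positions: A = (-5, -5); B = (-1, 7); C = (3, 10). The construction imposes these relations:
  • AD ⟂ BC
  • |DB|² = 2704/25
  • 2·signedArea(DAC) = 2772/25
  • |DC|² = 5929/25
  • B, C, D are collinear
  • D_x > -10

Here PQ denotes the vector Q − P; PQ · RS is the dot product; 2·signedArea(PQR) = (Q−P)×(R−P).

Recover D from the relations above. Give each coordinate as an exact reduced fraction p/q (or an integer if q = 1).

1. D_x = -233/25  [B, C, D are collinear ∩ AD ⟂ BC]
2. D_y = 19/25  [B, C, D are collinear ∩ AD ⟂ BC]
   → D = (-233/25, 19/25)

D = (-233/25, 19/25)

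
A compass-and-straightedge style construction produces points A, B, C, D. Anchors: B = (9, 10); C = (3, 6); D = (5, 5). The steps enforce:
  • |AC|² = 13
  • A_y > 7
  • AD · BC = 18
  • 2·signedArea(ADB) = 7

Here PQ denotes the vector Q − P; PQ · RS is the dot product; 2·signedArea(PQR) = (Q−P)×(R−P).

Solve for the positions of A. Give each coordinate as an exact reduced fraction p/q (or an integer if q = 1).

1. A_x = 6  [2·signedArea(ADB) = 7 ∩ AD · BC = 18]
2. A_y = 8  [2·signedArea(ADB) = 7 ∩ AD · BC = 18]
   → A = (6, 8)

A = (6, 8)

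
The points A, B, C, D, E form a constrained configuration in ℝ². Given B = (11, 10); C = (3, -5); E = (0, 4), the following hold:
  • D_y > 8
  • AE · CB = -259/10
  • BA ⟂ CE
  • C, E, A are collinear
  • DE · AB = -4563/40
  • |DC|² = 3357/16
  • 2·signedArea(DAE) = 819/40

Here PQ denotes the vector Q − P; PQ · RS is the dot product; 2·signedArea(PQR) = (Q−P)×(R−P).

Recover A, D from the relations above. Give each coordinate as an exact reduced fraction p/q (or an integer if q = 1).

A = (-7/10, 61/10)
D = (33/4, 17/2)

1. A_x = -7/10  [C, E, A are collinear ∩ BA ⟂ CE]
2. A_y = 61/10  [C, E, A are collinear ∩ BA ⟂ CE]
   → A = (-7/10, 61/10)
3. D_x = 33/4  [line -117/10·x + -39/10·y + 5187/40 = 0 ∩ |DC|² = 3357/16]
4. D_y = 17/2  [line -117/10·x + -39/10·y + 5187/40 = 0 ∩ |DC|² = 3357/16]
   → D = (33/4, 17/2)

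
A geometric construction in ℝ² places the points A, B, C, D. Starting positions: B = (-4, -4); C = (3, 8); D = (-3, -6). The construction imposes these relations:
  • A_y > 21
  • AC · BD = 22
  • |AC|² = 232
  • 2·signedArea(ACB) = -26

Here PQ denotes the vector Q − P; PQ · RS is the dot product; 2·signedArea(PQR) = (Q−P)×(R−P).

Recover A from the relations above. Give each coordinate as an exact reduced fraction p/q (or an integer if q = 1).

1. A_x = 9  [2·signedArea(ACB) = -26 ∩ AC · BD = 22]
2. A_y = 22  [2·signedArea(ACB) = -26 ∩ AC · BD = 22]
   → A = (9, 22)

A = (9, 22)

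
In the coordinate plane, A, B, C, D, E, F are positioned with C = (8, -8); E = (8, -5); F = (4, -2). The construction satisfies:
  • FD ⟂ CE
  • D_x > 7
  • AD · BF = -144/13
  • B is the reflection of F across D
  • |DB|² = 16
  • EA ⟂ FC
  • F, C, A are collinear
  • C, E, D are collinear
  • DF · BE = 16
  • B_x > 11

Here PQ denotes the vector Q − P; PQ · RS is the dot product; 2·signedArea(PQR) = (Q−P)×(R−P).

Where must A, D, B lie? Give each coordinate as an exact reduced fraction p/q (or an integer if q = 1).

A = (86/13, -77/13)
B = (12, -2)
D = (8, -2)

1. A_x = 86/13  [F, C, A are collinear ∩ EA ⟂ FC]
2. A_y = -77/13  [F, C, A are collinear ∩ EA ⟂ FC]
   → A = (86/13, -77/13)
3. D_x = 8  [C, E, D are collinear ∩ FD ⟂ CE]
4. D_y = -2  [C, E, D are collinear ∩ FD ⟂ CE]
   → D = (8, -2)
5. B_x = 12  [B is the reflection of F across D]
6. B_y = -2  [B is the reflection of F across D]
   → B = (12, -2)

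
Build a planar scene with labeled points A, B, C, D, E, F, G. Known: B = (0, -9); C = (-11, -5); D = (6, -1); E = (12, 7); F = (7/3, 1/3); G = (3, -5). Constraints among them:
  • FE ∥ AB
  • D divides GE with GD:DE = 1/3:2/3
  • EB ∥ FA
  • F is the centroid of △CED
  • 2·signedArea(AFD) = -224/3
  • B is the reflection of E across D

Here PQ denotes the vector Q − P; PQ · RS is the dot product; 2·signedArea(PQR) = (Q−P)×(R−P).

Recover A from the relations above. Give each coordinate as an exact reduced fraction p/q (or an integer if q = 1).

1. A_x = -29/3  [FE ∥ AB ∩ EB ∥ FA]
2. A_y = -47/3  [FE ∥ AB ∩ EB ∥ FA]
   → A = (-29/3, -47/3)

A = (-29/3, -47/3)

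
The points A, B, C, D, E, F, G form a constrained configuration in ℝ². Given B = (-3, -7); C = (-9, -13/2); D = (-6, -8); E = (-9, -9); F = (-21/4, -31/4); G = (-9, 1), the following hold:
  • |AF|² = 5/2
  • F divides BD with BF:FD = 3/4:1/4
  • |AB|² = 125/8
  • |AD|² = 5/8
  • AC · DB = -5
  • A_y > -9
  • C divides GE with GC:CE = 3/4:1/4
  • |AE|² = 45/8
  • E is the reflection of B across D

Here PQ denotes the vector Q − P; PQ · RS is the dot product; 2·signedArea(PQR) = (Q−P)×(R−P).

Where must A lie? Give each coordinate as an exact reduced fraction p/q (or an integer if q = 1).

A = (-27/4, -33/4)

1. A_x = -27/4  [line -3·x + -1·y + -57/2 = 0 ∩ |AB|² = 125/8]
2. A_y = -33/4  [line -3·x + -1·y + -57/2 = 0 ∩ |AB|² = 125/8]
   → A = (-27/4, -33/4)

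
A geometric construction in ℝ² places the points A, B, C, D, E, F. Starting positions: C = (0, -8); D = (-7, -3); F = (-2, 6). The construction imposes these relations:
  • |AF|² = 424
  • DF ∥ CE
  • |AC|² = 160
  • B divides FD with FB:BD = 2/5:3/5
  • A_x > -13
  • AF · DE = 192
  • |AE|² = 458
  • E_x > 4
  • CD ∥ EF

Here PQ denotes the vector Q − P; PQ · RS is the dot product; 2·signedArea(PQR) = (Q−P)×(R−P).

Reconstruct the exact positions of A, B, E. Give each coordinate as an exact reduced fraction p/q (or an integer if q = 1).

A = (-12, -12)
B = (-4, 12/5)
E = (5, 1)

1. B_x = -4  [B divides FD with FB:BD = 2/5:3/5]
2. B_y = 12/5  [B divides FD with FB:BD = 2/5:3/5]
   → B = (-4, 12/5)
3. E_x = 5  [CD ∥ EF ∩ DF ∥ CE]
4. E_y = 1  [CD ∥ EF ∩ DF ∥ CE]
   → E = (5, 1)
5. A_x = -12  [line -12·x + -4·y + -192 = 0 ∩ |AF|² = 424]
6. A_y = -12  [line -12·x + -4·y + -192 = 0 ∩ |AF|² = 424]
   → A = (-12, -12)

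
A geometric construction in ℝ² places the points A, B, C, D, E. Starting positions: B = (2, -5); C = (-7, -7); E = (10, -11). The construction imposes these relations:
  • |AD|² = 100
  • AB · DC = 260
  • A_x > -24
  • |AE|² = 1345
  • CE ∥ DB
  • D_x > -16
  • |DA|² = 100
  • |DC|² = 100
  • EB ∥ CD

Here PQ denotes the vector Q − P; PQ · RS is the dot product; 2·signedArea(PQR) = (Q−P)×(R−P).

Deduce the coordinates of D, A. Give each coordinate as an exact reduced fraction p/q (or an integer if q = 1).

1. D_x = -15  [CE ∥ DB ∩ EB ∥ CD]
2. D_y = -1  [CE ∥ DB ∩ EB ∥ CD]
   → D = (-15, -1)
3. A_x = -23  [line -8·x + 6·y + -214 = 0 ∩ |AD|² = 100]
4. A_y = 5  [line -8·x + 6·y + -214 = 0 ∩ |AD|² = 100]
   → A = (-23, 5)

A = (-23, 5)
D = (-15, -1)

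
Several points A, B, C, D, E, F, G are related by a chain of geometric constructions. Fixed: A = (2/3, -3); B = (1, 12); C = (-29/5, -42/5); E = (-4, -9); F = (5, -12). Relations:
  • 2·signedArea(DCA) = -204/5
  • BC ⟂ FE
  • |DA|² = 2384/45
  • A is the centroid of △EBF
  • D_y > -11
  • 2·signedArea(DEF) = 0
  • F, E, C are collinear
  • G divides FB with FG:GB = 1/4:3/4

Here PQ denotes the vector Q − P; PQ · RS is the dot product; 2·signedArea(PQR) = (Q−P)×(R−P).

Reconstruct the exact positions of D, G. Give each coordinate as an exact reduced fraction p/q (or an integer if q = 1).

1. D_x = -2/5  [2·signedArea(DEF) = 0 ∩ 2·signedArea(DCA) = -204/5]
2. D_y = -51/5  [2·signedArea(DEF) = 0 ∩ 2·signedArea(DCA) = -204/5]
   → D = (-2/5, -51/5)
3. G_x = 4  [G divides FB with FG:GB = 1/4:3/4]
4. G_y = -6  [G divides FB with FG:GB = 1/4:3/4]
   → G = (4, -6)

D = (-2/5, -51/5)
G = (4, -6)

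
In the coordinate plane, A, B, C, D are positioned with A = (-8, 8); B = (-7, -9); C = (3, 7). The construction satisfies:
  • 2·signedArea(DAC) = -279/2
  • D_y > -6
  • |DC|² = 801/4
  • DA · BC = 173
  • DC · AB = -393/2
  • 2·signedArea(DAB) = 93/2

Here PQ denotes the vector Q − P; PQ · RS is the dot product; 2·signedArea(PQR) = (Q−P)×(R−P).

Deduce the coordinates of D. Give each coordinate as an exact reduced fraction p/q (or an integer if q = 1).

1. D_x = -9/2  [DC · AB = -393/2 ∩ 2·signedArea(DAB) = 93/2]
2. D_y = -5  [DC · AB = -393/2 ∩ 2·signedArea(DAB) = 93/2]
   → D = (-9/2, -5)

D = (-9/2, -5)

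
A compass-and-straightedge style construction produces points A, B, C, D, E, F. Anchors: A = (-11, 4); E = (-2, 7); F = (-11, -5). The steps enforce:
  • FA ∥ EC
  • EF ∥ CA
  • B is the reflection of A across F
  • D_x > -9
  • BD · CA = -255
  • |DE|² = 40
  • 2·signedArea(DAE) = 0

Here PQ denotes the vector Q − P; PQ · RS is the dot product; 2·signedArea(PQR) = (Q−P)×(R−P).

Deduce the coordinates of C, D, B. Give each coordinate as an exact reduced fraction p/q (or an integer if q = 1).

B = (-11, -14)
C = (-2, 16)
D = (-8, 5)

1. C_x = -2  [EF ∥ CA ∩ FA ∥ EC]
2. C_y = 16  [EF ∥ CA ∩ FA ∥ EC]
   → C = (-2, 16)
3. B_x = -11  [B is the reflection of A across F]
4. B_y = -14  [B is the reflection of A across F]
   → B = (-11, -14)
5. D_x = -8  [2·signedArea(DAE) = 0 ∩ BD · CA = -255]
6. D_y = 5  [2·signedArea(DAE) = 0 ∩ BD · CA = -255]
   → D = (-8, 5)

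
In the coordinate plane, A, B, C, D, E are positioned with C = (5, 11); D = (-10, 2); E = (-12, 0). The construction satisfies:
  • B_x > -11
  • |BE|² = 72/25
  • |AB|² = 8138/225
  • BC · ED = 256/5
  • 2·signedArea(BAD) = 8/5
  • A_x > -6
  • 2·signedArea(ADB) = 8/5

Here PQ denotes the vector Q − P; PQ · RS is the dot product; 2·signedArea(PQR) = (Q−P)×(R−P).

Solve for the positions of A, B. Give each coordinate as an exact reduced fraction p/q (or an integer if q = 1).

1. B_x = -54/5  [line -2·x + -2·y + -96/5 = 0 ∩ |BE|² = 72/25]
2. B_y = 6/5  [line -2·x + -2·y + -96/5 = 0 ∩ |BE|² = 72/25]
   → B = (-54/5, 6/5)
3. A_x = -17/3  [line 4/5·x + -4/5·y + 8 = 0 ∩ |AB|² = 8138/225]
4. A_y = 13/3  [line 4/5·x + -4/5·y + 8 = 0 ∩ |AB|² = 8138/225]
   → A = (-17/3, 13/3)

A = (-17/3, 13/3)
B = (-54/5, 6/5)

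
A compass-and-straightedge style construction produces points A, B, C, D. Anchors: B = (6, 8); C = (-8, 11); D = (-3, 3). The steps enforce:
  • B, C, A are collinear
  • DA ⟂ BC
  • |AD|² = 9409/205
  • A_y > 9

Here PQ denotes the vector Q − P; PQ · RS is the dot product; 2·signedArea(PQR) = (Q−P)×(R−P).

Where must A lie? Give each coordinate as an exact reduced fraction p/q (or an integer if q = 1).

1. A_x = -324/205  [B, C, A are collinear ∩ DA ⟂ BC]
2. A_y = 1973/205  [B, C, A are collinear ∩ DA ⟂ BC]
   → A = (-324/205, 1973/205)

A = (-324/205, 1973/205)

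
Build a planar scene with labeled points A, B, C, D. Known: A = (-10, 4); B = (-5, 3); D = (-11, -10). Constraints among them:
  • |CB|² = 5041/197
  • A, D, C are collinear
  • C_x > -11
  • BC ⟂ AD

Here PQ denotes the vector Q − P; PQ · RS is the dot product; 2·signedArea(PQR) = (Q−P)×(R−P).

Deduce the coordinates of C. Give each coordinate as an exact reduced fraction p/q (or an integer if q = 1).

1. C_x = -1979/197  [A, D, C are collinear ∩ BC ⟂ AD]
2. C_y = 662/197  [A, D, C are collinear ∩ BC ⟂ AD]
   → C = (-1979/197, 662/197)

C = (-1979/197, 662/197)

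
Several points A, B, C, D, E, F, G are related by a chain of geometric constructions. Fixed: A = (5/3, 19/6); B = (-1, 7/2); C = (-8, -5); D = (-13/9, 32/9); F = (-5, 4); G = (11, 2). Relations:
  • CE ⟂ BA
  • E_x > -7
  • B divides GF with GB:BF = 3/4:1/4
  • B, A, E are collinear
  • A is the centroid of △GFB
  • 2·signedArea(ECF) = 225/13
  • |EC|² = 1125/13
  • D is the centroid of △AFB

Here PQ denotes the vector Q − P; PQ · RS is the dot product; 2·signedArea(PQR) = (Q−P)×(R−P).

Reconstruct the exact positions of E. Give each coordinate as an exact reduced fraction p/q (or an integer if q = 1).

E = (-89/13, 55/13)

1. E_x = -89/13  [B, A, E are collinear ∩ CE ⟂ BA]
2. E_y = 55/13  [B, A, E are collinear ∩ CE ⟂ BA]
   → E = (-89/13, 55/13)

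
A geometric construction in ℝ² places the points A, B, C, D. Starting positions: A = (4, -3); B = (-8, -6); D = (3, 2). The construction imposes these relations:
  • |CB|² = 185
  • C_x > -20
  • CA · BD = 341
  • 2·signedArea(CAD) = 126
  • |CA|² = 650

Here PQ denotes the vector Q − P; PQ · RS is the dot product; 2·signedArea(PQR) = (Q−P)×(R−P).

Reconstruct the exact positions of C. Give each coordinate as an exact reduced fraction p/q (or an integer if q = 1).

1. C_x = -19  [CA · BD = 341 ∩ 2·signedArea(CAD) = 126]
2. C_y = -14  [CA · BD = 341 ∩ 2·signedArea(CAD) = 126]
   → C = (-19, -14)

C = (-19, -14)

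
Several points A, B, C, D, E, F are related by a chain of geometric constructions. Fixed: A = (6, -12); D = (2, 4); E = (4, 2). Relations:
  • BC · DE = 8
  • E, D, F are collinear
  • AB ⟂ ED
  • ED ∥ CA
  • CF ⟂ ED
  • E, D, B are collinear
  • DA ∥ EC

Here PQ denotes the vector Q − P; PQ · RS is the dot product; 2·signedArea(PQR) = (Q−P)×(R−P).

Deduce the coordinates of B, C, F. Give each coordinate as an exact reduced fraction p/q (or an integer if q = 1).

1. B_x = 12  [E, D, B are collinear ∩ AB ⟂ ED]
2. B_y = -6  [E, D, B are collinear ∩ AB ⟂ ED]
   → B = (12, -6)
3. C_x = 8  [ED ∥ CA ∩ DA ∥ EC]
4. C_y = -14  [ED ∥ CA ∩ DA ∥ EC]
   → C = (8, -14)
5. F_x = 14  [E, D, F are collinear ∩ CF ⟂ ED]
6. F_y = -8  [E, D, F are collinear ∩ CF ⟂ ED]
   → F = (14, -8)

B = (12, -6)
C = (8, -14)
F = (14, -8)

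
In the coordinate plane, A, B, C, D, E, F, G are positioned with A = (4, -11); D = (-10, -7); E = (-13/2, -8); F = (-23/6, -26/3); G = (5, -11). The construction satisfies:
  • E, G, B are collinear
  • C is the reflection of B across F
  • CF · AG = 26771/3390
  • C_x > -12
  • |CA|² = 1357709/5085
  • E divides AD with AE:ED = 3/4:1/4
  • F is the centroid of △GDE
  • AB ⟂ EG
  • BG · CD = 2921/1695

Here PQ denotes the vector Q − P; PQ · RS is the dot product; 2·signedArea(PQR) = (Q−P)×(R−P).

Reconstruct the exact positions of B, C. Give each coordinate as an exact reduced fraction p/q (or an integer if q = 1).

B = (2296/565, -6077/565)
C = (-19883/1695, -11149/1695)

1. B_x = 2296/565  [E, G, B are collinear ∩ AB ⟂ EG]
2. B_y = -6077/565  [E, G, B are collinear ∩ AB ⟂ EG]
   → B = (2296/565, -6077/565)
3. C_x = -19883/1695  [C is the reflection of B across F]
4. C_y = -11149/1695  [C is the reflection of B across F]
   → C = (-19883/1695, -11149/1695)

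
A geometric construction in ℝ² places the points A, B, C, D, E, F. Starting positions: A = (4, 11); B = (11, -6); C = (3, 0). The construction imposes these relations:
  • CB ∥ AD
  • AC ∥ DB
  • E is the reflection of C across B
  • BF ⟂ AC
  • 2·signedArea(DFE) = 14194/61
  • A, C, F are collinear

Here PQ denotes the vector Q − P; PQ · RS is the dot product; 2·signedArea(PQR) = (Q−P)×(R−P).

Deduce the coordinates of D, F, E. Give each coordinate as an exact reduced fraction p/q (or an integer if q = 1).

1. D_x = 12  [AC ∥ DB ∩ CB ∥ AD]
2. D_y = 5  [AC ∥ DB ∩ CB ∥ AD]
   → D = (12, 5)
3. F_x = 154/61  [A, C, F are collinear ∩ BF ⟂ AC]
4. F_y = -319/61  [A, C, F are collinear ∩ BF ⟂ AC]
   → F = (154/61, -319/61)
5. E_x = 19  [E is the reflection of C across B]
6. E_y = -12  [E is the reflection of C across B]
   → E = (19, -12)

D = (12, 5)
E = (19, -12)
F = (154/61, -319/61)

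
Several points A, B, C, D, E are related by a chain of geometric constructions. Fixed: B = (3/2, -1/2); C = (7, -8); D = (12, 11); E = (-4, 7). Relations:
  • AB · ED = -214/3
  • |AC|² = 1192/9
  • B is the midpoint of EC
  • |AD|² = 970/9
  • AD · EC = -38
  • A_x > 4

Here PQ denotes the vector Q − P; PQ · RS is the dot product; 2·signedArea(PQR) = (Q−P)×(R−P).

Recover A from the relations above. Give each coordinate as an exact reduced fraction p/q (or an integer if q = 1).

1. A_x = 5  [AB · ED = -214/3 ∩ AD · EC = -38]
2. A_y = 10/3  [AB · ED = -214/3 ∩ AD · EC = -38]
   → A = (5, 10/3)

A = (5, 10/3)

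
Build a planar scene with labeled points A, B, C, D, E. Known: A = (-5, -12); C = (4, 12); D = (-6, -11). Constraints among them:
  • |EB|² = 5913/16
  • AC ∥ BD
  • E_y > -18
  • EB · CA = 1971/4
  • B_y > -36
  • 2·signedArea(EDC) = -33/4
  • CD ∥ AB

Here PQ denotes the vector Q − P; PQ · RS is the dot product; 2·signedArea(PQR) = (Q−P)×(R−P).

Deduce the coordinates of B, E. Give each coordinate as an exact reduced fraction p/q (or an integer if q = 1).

B = (-15, -35)
E = (-33/4, -17)

1. B_x = -15  [AC ∥ BD ∩ CD ∥ AB]
2. B_y = -35  [AC ∥ BD ∩ CD ∥ AB]
   → B = (-15, -35)
3. E_x = -33/4  [2·signedArea(EDC) = -33/4 ∩ EB · CA = 1971/4]
4. E_y = -17  [2·signedArea(EDC) = -33/4 ∩ EB · CA = 1971/4]
   → E = (-33/4, -17)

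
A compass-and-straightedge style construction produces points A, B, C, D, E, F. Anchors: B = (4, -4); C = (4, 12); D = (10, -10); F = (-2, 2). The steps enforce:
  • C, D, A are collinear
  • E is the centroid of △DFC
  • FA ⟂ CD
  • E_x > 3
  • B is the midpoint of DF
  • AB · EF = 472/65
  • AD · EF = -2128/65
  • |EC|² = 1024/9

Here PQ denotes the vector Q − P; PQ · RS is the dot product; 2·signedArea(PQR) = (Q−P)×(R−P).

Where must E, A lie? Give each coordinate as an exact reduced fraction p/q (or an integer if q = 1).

A = (398/65, 274/65)
E = (4, 4/3)

1. E_x = 4  [E is the centroid of △DFC]
2. E_y = 4/3  [E is the centroid of △DFC]
   → E = (4, 4/3)
3. A_x = 398/65  [C, D, A are collinear ∩ FA ⟂ CD]
4. A_y = 274/65  [C, D, A are collinear ∩ FA ⟂ CD]
   → A = (398/65, 274/65)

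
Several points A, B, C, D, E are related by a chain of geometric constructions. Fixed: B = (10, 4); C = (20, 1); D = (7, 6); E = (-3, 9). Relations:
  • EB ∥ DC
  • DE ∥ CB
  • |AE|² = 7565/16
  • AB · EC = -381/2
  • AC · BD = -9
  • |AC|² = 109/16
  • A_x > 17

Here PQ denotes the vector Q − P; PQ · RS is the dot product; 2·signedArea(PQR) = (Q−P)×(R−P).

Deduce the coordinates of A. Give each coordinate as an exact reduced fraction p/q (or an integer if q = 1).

1. A_x = 35/2  [AC · BD = -9 ∩ AB · EC = -381/2]
2. A_y = 7/4  [AC · BD = -9 ∩ AB · EC = -381/2]
   → A = (35/2, 7/4)

A = (35/2, 7/4)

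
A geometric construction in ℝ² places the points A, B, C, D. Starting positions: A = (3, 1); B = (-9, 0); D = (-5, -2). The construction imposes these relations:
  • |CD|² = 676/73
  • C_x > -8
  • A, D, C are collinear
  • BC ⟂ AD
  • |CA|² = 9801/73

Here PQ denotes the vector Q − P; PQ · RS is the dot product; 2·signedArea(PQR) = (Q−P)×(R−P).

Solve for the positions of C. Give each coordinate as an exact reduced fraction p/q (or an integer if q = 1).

1. C_x = -573/73  [A, D, C are collinear ∩ BC ⟂ AD]
2. C_y = -224/73  [A, D, C are collinear ∩ BC ⟂ AD]
   → C = (-573/73, -224/73)

C = (-573/73, -224/73)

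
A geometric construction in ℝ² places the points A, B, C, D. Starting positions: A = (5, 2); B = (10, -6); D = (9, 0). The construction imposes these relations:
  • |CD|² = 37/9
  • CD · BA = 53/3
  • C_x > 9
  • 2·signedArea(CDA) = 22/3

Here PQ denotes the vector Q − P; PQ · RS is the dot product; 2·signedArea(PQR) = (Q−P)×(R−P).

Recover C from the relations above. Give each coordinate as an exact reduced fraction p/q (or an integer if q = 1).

C = (28/3, -2)

1. C_x = 28/3  [CD · BA = 53/3 ∩ 2·signedArea(CDA) = 22/3]
2. C_y = -2  [CD · BA = 53/3 ∩ 2·signedArea(CDA) = 22/3]
   → C = (28/3, -2)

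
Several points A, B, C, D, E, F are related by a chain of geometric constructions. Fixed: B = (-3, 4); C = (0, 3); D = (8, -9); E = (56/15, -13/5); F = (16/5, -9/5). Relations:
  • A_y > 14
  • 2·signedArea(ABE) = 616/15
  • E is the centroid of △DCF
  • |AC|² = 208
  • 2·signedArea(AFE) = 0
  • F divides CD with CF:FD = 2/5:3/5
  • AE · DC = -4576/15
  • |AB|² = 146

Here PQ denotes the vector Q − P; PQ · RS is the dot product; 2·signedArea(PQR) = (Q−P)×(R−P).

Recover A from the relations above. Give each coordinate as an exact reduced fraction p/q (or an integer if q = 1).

1. A_x = -8  [2·signedArea(AFE) = 0 ∩ AE · DC = -4576/15]
2. A_y = 15  [2·signedArea(AFE) = 0 ∩ AE · DC = -4576/15]
   → A = (-8, 15)

A = (-8, 15)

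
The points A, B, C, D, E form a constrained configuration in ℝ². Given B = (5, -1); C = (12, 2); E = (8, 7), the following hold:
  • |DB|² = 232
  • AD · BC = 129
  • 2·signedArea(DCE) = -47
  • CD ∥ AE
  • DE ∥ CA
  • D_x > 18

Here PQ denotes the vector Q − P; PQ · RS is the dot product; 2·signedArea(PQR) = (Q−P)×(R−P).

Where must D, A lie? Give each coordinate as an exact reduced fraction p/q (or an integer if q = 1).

1. D_x = 19  [line -5·x + -4·y + 115 = 0 ∩ |DB|² = 232]
2. D_y = 5  [line -5·x + -4·y + 115 = 0 ∩ |DB|² = 232]
   → D = (19, 5)
3. A_x = 1  [CD ∥ AE ∩ DE ∥ CA]
4. A_y = 4  [CD ∥ AE ∩ DE ∥ CA]
   → A = (1, 4)

A = (1, 4)
D = (19, 5)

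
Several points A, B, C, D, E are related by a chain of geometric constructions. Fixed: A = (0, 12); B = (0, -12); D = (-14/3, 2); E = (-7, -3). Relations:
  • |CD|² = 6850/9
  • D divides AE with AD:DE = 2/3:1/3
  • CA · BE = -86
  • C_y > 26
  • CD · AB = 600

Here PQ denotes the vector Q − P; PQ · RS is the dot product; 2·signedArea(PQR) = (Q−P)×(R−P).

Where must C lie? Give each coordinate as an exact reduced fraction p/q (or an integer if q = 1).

1. C_x = 7  [CD · AB = 600 ∩ CA · BE = -86]
2. C_y = 27  [CD · AB = 600 ∩ CA · BE = -86]
   → C = (7, 27)

C = (7, 27)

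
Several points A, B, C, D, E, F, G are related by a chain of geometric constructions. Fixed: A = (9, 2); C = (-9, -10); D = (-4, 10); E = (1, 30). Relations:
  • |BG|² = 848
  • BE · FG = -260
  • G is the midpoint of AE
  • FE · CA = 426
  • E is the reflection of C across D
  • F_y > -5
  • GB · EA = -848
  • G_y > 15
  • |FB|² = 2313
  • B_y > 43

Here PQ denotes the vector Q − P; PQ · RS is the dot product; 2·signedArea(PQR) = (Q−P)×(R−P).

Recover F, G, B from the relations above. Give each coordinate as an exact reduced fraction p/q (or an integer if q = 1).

B = (-3, 44)
F = (0, -4)
G = (5, 16)

1. G_x = 5  [G is the midpoint of AE]
2. G_y = 16  [G is the midpoint of AE]
   → G = (5, 16)
3. B_x = -3  [line 8·x + -28·y + 1256 = 0 ∩ |BG|² = 848]
4. B_y = 44  [line 8·x + -28·y + 1256 = 0 ∩ |BG|² = 848]
   → B = (-3, 44)
5. F_x = 0  [FE · CA = 426 ∩ BE · FG = -260]
6. F_y = -4  [FE · CA = 426 ∩ BE · FG = -260]
   → F = (0, -4)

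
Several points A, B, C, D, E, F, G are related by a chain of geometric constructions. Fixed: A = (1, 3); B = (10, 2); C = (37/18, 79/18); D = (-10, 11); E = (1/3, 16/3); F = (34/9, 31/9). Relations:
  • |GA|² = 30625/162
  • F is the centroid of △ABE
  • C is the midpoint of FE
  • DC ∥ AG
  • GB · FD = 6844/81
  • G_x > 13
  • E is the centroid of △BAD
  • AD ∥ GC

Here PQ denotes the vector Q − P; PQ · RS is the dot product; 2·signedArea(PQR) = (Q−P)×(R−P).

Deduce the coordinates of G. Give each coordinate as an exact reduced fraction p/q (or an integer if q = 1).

G = (235/18, -65/18)

1. G_x = 235/18  [AD ∥ GC ∩ DC ∥ AG]
2. G_y = -65/18  [AD ∥ GC ∩ DC ∥ AG]
   → G = (235/18, -65/18)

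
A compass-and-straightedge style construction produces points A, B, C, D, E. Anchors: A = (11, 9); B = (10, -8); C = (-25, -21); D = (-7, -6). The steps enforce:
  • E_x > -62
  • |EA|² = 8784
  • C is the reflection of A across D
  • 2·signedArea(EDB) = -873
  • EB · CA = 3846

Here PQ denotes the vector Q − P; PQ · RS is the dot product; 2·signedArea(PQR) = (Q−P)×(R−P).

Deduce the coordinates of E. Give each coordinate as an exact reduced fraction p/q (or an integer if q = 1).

E = (-61, -51)

1. E_x = -61  [2·signedArea(EDB) = -873 ∩ EB · CA = 3846]
2. E_y = -51  [2·signedArea(EDB) = -873 ∩ EB · CA = 3846]
   → E = (-61, -51)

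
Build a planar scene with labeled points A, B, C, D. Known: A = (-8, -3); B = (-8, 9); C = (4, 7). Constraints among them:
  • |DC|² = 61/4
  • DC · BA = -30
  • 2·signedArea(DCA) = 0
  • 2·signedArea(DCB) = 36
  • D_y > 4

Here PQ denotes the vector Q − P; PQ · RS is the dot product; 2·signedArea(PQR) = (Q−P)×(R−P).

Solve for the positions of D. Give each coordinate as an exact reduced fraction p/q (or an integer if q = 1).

1. D_x = 1  [2·signedArea(DCA) = 0 ∩ DC · BA = -30]
2. D_y = 9/2  [2·signedArea(DCA) = 0 ∩ DC · BA = -30]
   → D = (1, 9/2)

D = (1, 9/2)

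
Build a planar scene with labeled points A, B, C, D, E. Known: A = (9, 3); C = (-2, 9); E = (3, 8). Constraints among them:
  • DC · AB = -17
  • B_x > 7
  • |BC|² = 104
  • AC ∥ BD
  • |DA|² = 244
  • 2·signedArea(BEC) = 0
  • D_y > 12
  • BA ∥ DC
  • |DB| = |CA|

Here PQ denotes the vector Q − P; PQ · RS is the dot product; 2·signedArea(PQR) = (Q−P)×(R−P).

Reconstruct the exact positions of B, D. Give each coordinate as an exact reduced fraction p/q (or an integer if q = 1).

B = (8, 7)
D = (-3, 13)

1. B_x = 8  [line -1·x + -5·y + 43 = 0 ∩ |BC|² = 104]
2. B_y = 7  [line -1·x + -5·y + 43 = 0 ∩ |BC|² = 104]
   → B = (8, 7)
3. D_x = -3  [BA ∥ DC ∩ AC ∥ BD]
4. D_y = 13  [BA ∥ DC ∩ AC ∥ BD]
   → D = (-3, 13)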